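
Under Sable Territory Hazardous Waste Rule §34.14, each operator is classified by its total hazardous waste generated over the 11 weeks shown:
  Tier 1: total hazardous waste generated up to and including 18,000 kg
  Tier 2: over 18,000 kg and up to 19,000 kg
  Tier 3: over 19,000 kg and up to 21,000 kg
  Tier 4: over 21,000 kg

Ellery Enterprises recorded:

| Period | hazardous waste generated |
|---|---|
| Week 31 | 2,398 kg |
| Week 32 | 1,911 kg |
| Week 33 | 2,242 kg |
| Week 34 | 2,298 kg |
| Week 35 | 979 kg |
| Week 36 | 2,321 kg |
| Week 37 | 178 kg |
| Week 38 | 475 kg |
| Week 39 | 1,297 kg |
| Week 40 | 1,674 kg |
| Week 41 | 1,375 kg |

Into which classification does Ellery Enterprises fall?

Tier 1

Total hazardous waste generated: 2,398 kg + 1,911 kg + 2,242 kg + 2,298 kg + 979 kg + 2,321 kg + 178 kg + 475 kg + 1,297 kg + 1,674 kg + 1,375 kg = 17,148 kg.
17,148 kg ≤ 18,000 kg, so Tier 1 applies.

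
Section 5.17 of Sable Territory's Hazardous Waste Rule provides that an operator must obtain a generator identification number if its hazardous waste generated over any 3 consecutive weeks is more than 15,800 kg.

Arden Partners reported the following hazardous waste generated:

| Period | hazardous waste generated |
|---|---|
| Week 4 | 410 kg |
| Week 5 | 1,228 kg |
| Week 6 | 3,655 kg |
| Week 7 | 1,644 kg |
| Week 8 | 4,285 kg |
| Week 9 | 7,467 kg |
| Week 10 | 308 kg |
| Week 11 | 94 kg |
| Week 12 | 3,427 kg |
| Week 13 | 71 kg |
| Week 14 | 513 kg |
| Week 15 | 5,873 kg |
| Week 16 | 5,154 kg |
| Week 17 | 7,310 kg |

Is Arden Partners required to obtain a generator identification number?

Yes

Week 4–Week 6: 410 kg + 1,228 kg + 3,655 kg = 5,293 kg (under)
Week 5–Week 7: 1,228 kg + 3,655 kg + 1,644 kg = 6,527 kg (under)
Week 6–Week 8: 3,655 kg + 1,644 kg + 4,285 kg = 9,584 kg (under)
Week 7–Week 9: 1,644 kg + 4,285 kg + 7,467 kg = 13,396 kg (under)
Week 8–Week 10: 4,285 kg + 7,467 kg + 308 kg = 12,060 kg (under)
Week 9–Week 11: 7,467 kg + 308 kg + 94 kg = 7,869 kg (under)
Week 10–Week 12: 308 kg + 94 kg + 3,427 kg = 3,829 kg (under)
Week 11–Week 13: 94 kg + 3,427 kg + 71 kg = 3,592 kg (under)
Week 12–Week 14: 3,427 kg + 71 kg + 513 kg = 4,011 kg (under)
Week 13–Week 15: 71 kg + 513 kg + 5,873 kg = 6,457 kg (under)
Week 14–Week 16: 513 kg + 5,873 kg + 5,154 kg = 11,540 kg (under)
Week 15–Week 17: 5,873 kg + 5,154 kg + 7,310 kg = 18,337 kg (over)
At least one window exceeds 15,800 kg.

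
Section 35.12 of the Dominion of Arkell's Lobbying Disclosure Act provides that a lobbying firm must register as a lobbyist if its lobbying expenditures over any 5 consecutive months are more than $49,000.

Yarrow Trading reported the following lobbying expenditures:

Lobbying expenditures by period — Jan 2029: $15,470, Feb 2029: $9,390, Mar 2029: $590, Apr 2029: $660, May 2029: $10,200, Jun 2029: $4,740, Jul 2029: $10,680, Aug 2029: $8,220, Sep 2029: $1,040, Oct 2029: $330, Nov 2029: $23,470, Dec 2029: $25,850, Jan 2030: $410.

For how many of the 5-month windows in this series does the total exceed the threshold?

2

Jan 2029–May 2029: $15,470 + $9,390 + $590 + $660 + $10,200 = $36,310 (under)
Feb 2029–Jun 2029: $9,390 + $590 + $660 + $10,200 + $4,740 = $25,580 (under)
Mar 2029–Jul 2029: $590 + $660 + $10,200 + $4,740 + $10,680 = $26,870 (under)
Apr 2029–Aug 2029: $660 + $10,200 + $4,740 + $10,680 + $8,220 = $34,500 (under)
May 2029–Sep 2029: $10,200 + $4,740 + $10,680 + $8,220 + $1,040 = $34,880 (under)
Jun 2029–Oct 2029: $4,740 + $10,680 + $8,220 + $1,040 + $330 = $25,010 (under)
Jul 2029–Nov 2029: $10,680 + $8,220 + $1,040 + $330 + $23,470 = $43,740 (under)
Aug 2029–Dec 2029: $8,220 + $1,040 + $330 + $23,470 + $25,850 = $58,910 (over)
Sep 2029–Jan 2030: $1,040 + $330 + $23,470 + $25,850 + $410 = $51,100 (over)
2 windows exceed the threshold.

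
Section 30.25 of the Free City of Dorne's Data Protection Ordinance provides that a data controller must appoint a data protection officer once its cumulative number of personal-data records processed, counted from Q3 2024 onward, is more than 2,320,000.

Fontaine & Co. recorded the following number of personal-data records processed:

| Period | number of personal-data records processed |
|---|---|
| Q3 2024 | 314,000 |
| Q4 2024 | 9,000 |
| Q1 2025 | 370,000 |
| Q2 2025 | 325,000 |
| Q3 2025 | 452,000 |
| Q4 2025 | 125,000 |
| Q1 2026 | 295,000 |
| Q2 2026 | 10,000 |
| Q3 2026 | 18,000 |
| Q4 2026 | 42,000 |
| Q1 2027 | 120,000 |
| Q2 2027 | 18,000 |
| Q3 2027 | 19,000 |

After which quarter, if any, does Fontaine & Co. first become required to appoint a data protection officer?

Through Q3 2024: 314,000
Through Q4 2024: 323,000
Through Q1 2025: 693,000
Through Q2 2025: 1,018,000
Through Q3 2025: 1,470,000
Through Q4 2025: 1,595,000
Through Q1 2026: 1,890,000
Through Q2 2026: 1,900,000
Through Q3 2026: 1,918,000
Through Q4 2026: 1,960,000
Through Q1 2027: 2,080,000
Through Q2 2027: 2,098,000
Through Q3 2027: 2,117,000
Final cumulative total 2,117,000 ≤ 2,320,000; the threshold is never exceeded.

Not triggered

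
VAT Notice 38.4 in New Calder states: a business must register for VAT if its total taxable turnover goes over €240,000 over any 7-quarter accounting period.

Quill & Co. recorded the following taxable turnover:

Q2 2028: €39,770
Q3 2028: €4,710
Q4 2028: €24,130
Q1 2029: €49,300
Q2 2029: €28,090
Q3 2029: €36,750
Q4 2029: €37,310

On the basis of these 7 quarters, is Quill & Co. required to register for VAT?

No

Total taxable turnover: €39,770 + €4,710 + €24,130 + €49,300 + €28,090 + €36,750 + €37,310 = €220,060.
€220,060 ≤ €240,000, so the threshold is not exceeded.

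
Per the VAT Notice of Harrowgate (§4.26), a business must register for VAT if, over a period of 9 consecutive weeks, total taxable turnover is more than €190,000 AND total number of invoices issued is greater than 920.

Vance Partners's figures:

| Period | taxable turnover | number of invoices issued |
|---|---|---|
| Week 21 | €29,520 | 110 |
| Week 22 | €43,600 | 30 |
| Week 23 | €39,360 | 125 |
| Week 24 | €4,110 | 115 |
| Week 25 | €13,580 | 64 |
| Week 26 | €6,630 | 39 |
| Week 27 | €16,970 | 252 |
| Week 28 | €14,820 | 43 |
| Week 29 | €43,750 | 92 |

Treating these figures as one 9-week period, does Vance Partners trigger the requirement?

Total taxable turnover: €29,520 + €43,600 + €39,360 + €4,110 + €13,580 + €6,630 + €16,970 + €14,820 + €43,750 = €212,340 (> €190,000).
Total number of invoices issued: 110 + 30 + 125 + 115 + 64 + 39 + 252 + 43 + 92 = 870 (≤ 920).
The test is 'and': the rule requires both, and at least one is not exceeded.

No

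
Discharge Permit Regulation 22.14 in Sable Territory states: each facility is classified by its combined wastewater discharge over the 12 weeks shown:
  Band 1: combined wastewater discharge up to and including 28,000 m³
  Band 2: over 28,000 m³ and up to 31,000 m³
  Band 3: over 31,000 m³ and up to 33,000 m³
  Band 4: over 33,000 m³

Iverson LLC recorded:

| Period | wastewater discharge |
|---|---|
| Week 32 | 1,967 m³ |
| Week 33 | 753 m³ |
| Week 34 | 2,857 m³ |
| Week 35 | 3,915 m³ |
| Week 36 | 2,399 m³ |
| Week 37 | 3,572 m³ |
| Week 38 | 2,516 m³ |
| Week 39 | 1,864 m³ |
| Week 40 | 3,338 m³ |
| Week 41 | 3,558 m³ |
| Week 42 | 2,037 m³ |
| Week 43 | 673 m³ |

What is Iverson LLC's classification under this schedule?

Combined wastewater discharge: 1,967 m³ + 753 m³ + 2,857 m³ + 3,915 m³ + 2,399 m³ + 3,572 m³ + 2,516 m³ + 1,864 m³ + 3,338 m³ + 3,558 m³ + 2,037 m³ + 673 m³ = 29,449 m³.
28,000 m³ < 29,449 m³ ≤ 31,000 m³, so Band 2 applies.

Band 2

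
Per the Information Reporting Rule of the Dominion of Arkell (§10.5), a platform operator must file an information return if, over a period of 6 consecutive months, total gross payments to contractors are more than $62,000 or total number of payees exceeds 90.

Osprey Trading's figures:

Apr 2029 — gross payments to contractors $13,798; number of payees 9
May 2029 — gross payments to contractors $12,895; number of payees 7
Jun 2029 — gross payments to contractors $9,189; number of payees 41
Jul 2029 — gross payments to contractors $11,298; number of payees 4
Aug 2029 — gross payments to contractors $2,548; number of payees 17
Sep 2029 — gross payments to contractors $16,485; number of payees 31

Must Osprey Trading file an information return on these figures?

Yes

Total gross payments to contractors: $13,798 + $12,895 + $9,189 + $11,298 + $2,548 + $16,485 = $66,213 (> $62,000).
Total number of payees: 9 + 7 + 41 + 4 + 17 + 31 = 109 (> 90).
The test is 'or': at least one threshold is exceeded.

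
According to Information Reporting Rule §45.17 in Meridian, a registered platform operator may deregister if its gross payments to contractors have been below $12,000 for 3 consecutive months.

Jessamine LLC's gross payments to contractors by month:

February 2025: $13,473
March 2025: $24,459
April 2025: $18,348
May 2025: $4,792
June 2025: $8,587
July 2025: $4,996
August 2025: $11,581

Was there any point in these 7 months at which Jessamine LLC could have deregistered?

Yes

Months below $12,000: May 2025, June 2025, July 2025, August 2025.
Longest run of consecutive months below the threshold: 4.
4 ≥ 3, so Jessamine LLC became eligible.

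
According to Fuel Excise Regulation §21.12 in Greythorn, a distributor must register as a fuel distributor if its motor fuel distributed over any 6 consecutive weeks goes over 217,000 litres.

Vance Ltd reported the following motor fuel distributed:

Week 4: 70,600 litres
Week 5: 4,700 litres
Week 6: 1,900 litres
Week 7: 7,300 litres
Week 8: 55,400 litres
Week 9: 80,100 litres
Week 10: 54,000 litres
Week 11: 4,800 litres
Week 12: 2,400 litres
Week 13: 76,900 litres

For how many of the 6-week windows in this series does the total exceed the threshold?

2

Week 4–Week 9: 70,600 litres + 4,700 litres + 1,900 litres + 7,300 litres + 55,400 litres + 80,100 litres = 220,000 litres (over)
Week 5–Week 10: 4,700 litres + 1,900 litres + 7,300 litres + 55,400 litres + 80,100 litres + 54,000 litres = 203,400 litres (under)
Week 6–Week 11: 1,900 litres + 7,300 litres + 55,400 litres + 80,100 litres + 54,000 litres + 4,800 litres = 203,500 litres (under)
Week 7–Week 12: 7,300 litres + 55,400 litres + 80,100 litres + 54,000 litres + 4,800 litres + 2,400 litres = 204,000 litres (under)
Week 8–Week 13: 55,400 litres + 80,100 litres + 54,000 litres + 4,800 litres + 2,400 litres + 76,900 litres = 273,600 litres (over)
2 windows exceed the threshold.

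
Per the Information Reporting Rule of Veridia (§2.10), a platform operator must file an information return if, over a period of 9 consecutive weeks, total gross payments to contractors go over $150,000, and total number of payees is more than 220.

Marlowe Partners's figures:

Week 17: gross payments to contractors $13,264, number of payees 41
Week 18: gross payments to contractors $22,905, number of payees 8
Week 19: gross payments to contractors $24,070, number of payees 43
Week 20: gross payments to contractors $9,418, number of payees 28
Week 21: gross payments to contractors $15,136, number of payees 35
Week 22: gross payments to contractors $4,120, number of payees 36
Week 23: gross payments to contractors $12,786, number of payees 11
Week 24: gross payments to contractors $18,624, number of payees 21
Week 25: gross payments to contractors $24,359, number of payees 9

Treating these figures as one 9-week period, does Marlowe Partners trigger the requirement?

No

Total gross payments to contractors: $13,264 + $22,905 + $24,070 + $9,418 + $15,136 + $4,120 + $12,786 + $18,624 + $24,359 = $144,682 (≤ $150,000).
Total number of payees: 41 + 8 + 43 + 28 + 35 + 36 + 11 + 21 + 9 = 232 (> 220).
The test is 'and': the rule requires both, and at least one is not exceeded.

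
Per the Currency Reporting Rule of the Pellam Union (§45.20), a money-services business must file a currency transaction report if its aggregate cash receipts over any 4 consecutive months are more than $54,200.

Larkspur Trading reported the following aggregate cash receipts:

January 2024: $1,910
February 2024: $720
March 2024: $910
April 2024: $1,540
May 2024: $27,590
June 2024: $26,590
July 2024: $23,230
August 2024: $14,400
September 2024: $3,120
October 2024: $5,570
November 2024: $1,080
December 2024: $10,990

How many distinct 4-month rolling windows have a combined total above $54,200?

January 2024–April 2024: $1,910 + $720 + $910 + $1,540 = $5,080 (under)
February 2024–May 2024: $720 + $910 + $1,540 + $27,590 = $30,760 (under)
March 2024–June 2024: $910 + $1,540 + $27,590 + $26,590 = $56,630 (over)
April 2024–July 2024: $1,540 + $27,590 + $26,590 + $23,230 = $78,950 (over)
May 2024–August 2024: $27,590 + $26,590 + $23,230 + $14,400 = $91,810 (over)
June 2024–September 2024: $26,590 + $23,230 + $14,400 + $3,120 = $67,340 (over)
July 2024–October 2024: $23,230 + $14,400 + $3,120 + $5,570 = $46,320 (under)
August 2024–November 2024: $14,400 + $3,120 + $5,570 + $1,080 = $24,170 (under)
September 2024–December 2024: $3,120 + $5,570 + $1,080 + $10,990 = $20,760 (under)
4 windows exceed the threshold.

4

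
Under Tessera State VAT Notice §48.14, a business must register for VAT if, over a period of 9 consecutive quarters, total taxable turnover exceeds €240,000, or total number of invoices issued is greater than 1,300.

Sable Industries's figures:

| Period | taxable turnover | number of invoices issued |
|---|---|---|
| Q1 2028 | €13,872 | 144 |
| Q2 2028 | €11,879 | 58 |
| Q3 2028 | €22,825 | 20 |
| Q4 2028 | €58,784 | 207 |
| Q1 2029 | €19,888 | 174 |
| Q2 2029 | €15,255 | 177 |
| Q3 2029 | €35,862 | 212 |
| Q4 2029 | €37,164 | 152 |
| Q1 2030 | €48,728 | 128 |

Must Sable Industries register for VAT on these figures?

Yes

Total taxable turnover: €13,872 + €11,879 + €22,825 + €58,784 + €19,888 + €15,255 + €35,862 + €37,164 + €48,728 = €264,257 (> €240,000).
Total number of invoices issued: 144 + 58 + 20 + 207 + 174 + 177 + 212 + 152 + 128 = 1,272 (≤ 1,300).
The test is 'or': at least one threshold is exceeded.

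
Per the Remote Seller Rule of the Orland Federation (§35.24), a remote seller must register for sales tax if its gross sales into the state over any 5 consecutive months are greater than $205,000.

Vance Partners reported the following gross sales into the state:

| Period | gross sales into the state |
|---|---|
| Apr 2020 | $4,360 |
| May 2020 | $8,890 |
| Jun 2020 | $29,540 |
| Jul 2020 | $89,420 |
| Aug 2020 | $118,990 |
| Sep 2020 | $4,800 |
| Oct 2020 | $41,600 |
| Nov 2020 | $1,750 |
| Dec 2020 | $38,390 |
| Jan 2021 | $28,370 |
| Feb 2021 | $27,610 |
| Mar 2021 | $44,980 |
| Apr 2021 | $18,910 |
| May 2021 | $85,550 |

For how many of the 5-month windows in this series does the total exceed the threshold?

Apr 2020–Aug 2020: $4,360 + $8,890 + $29,540 + $89,420 + $118,990 = $251,200 (over)
May 2020–Sep 2020: $8,890 + $29,540 + $89,420 + $118,990 + $4,800 = $251,640 (over)
Jun 2020–Oct 2020: $29,540 + $89,420 + $118,990 + $4,800 + $41,600 = $284,350 (over)
Jul 2020–Nov 2020: $89,420 + $118,990 + $4,800 + $41,600 + $1,750 = $256,560 (over)
Aug 2020–Dec 2020: $118,990 + $4,800 + $41,600 + $1,750 + $38,390 = $205,530 (over)
Sep 2020–Jan 2021: $4,800 + $41,600 + $1,750 + $38,390 + $28,370 = $114,910 (under)
Oct 2020–Feb 2021: $41,600 + $1,750 + $38,390 + $28,370 + $27,610 = $137,720 (under)
Nov 2020–Mar 2021: $1,750 + $38,390 + $28,370 + $27,610 + $44,980 = $141,100 (under)
Dec 2020–Apr 2021: $38,390 + $28,370 + $27,610 + $44,980 + $18,910 = $158,260 (under)
Jan 2021–May 2021: $28,370 + $27,610 + $44,980 + $18,910 + $85,550 = $205,420 (over)
6 windows exceed the threshold.

6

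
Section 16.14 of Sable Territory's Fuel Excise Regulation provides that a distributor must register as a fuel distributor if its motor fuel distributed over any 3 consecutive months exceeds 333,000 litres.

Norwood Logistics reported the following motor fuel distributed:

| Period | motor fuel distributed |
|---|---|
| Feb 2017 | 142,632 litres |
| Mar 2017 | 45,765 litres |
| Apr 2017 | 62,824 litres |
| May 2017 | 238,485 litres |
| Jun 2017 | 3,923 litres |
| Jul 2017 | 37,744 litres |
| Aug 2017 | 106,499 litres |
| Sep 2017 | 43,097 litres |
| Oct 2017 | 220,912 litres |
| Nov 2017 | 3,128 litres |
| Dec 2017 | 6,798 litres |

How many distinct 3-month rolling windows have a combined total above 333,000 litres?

Feb 2017–Apr 2017: 142,632 litres + 45,765 litres + 62,824 litres = 251,221 litres (under)
Mar 2017–May 2017: 45,765 litres + 62,824 litres + 238,485 litres = 347,074 litres (over)
Apr 2017–Jun 2017: 62,824 litres + 238,485 litres + 3,923 litres = 305,232 litres (under)
May 2017–Jul 2017: 238,485 litres + 3,923 litres + 37,744 litres = 280,152 litres (under)
Jun 2017–Aug 2017: 3,923 litres + 37,744 litres + 106,499 litres = 148,166 litres (under)
Jul 2017–Sep 2017: 37,744 litres + 106,499 litres + 43,097 litres = 187,340 litres (under)
Aug 2017–Oct 2017: 106,499 litres + 43,097 litres + 220,912 litres = 370,508 litres (over)
Sep 2017–Nov 2017: 43,097 litres + 220,912 litres + 3,128 litres = 267,137 litres (under)
Oct 2017–Dec 2017: 220,912 litres + 3,128 litres + 6,798 litres = 230,838 litres (under)
2 windows exceed the threshold.

2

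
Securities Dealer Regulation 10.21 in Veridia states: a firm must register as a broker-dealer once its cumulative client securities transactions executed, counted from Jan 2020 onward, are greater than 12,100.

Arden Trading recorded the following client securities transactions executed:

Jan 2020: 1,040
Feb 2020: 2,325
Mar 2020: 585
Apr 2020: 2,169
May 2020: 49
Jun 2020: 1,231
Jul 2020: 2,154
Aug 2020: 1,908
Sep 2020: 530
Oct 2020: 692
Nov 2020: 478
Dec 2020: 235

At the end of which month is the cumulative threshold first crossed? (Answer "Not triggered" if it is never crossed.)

Through Jan 2020: 1,040
Through Feb 2020: 3,365
Through Mar 2020: 3,950
Through Apr 2020: 6,119
Through May 2020: 6,168
Through Jun 2020: 7,399
Through Jul 2020: 9,553
Through Aug 2020: 11,461
Through Sep 2020: 11,991
Through Oct 2020: 12,683 ← exceeds threshold

Oct 2020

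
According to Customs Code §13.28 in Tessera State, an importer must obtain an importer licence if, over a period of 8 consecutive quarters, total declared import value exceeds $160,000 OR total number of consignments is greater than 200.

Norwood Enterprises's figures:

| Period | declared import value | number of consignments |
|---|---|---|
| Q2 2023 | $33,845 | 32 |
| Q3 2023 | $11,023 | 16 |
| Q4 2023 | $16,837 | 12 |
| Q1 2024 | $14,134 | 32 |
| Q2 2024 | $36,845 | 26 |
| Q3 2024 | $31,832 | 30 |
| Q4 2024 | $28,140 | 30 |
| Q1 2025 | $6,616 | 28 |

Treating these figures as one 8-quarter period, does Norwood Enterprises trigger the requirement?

Yes

Total declared import value: $33,845 + $11,023 + $16,837 + $14,134 + $36,845 + $31,832 + $28,140 + $6,616 = $179,272 (> $160,000).
Total number of consignments: 32 + 16 + 12 + 32 + 26 + 30 + 30 + 28 = 206 (> 200).
The test is 'or': at least one threshold is exceeded.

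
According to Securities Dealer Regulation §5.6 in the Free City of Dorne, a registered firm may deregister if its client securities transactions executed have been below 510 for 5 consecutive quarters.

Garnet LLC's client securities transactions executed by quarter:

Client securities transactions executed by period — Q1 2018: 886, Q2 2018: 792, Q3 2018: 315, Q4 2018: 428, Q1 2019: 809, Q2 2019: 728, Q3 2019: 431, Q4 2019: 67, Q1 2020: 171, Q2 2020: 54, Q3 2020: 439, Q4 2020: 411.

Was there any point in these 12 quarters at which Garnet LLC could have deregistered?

Yes

Quarters below 510: Q3 2018, Q4 2018, Q3 2019, Q4 2019, Q1 2020, Q2 2020, Q3 2020, Q4 2020.
Longest run of consecutive quarters below the threshold: 6.
6 ≥ 5, so Garnet LLC became eligible.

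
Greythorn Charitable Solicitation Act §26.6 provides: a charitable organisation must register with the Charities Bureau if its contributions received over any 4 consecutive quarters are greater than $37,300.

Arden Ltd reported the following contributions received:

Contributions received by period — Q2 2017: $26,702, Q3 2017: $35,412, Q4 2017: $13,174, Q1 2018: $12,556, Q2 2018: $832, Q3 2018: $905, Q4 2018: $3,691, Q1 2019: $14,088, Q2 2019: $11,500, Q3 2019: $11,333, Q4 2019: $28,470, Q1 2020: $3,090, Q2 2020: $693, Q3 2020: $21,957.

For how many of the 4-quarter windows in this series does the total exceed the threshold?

Q2 2017–Q1 2018: $26,702 + $35,412 + $13,174 + $12,556 = $87,844 (over)
Q3 2017–Q2 2018: $35,412 + $13,174 + $12,556 + $832 = $61,974 (over)
Q4 2017–Q3 2018: $13,174 + $12,556 + $832 + $905 = $27,467 (under)
Q1 2018–Q4 2018: $12,556 + $832 + $905 + $3,691 = $17,984 (under)
Q2 2018–Q1 2019: $832 + $905 + $3,691 + $14,088 = $19,516 (under)
Q3 2018–Q2 2019: $905 + $3,691 + $14,088 + $11,500 = $30,184 (under)
Q4 2018–Q3 2019: $3,691 + $14,088 + $11,500 + $11,333 = $40,612 (over)
Q1 2019–Q4 2019: $14,088 + $11,500 + $11,333 + $28,470 = $65,391 (over)
Q2 2019–Q1 2020: $11,500 + $11,333 + $28,470 + $3,090 = $54,393 (over)
Q3 2019–Q2 2020: $11,333 + $28,470 + $3,090 + $693 = $43,586 (over)
Q4 2019–Q3 2020: $28,470 + $3,090 + $693 + $21,957 = $54,210 (over)
7 windows exceed the threshold.

7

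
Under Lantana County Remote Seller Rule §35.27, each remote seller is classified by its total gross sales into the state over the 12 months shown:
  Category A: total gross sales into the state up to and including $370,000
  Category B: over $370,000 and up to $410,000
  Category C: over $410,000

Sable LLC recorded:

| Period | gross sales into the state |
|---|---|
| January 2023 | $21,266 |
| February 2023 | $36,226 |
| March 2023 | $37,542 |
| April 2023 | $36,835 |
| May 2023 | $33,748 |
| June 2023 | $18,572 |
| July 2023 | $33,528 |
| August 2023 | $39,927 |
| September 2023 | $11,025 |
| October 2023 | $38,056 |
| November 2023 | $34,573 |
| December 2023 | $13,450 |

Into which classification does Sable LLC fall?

Category A

Total gross sales into the state: $21,266 + $36,226 + $37,542 + $36,835 + $33,748 + $18,572 + $33,528 + $39,927 + $11,025 + $38,056 + $34,573 + $13,450 = $354,748.
$354,748 ≤ $370,000, so Category A applies.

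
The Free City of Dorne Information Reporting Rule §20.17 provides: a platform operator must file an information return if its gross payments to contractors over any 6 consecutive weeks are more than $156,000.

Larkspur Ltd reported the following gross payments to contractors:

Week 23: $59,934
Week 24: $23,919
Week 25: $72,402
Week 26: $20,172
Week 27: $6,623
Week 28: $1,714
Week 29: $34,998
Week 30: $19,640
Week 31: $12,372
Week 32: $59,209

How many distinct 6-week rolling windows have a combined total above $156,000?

Week 23–Week 28: $59,934 + $23,919 + $72,402 + $20,172 + $6,623 + $1,714 = $184,764 (over)
Week 24–Week 29: $23,919 + $72,402 + $20,172 + $6,623 + $1,714 + $34,998 = $159,828 (over)
Week 25–Week 30: $72,402 + $20,172 + $6,623 + $1,714 + $34,998 + $19,640 = $155,549 (under)
Week 26–Week 31: $20,172 + $6,623 + $1,714 + $34,998 + $19,640 + $12,372 = $95,519 (under)
Week 27–Week 32: $6,623 + $1,714 + $34,998 + $19,640 + $12,372 + $59,209 = $134,556 (under)
2 windows exceed the threshold.

2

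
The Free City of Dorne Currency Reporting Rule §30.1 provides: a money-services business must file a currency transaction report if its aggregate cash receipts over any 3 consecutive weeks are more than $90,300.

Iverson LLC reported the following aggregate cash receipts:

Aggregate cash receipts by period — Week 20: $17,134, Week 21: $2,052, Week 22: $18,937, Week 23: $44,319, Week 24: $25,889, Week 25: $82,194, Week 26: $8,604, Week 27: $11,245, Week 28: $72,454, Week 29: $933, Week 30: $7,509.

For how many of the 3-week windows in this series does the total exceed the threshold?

Week 20–Week 22: $17,134 + $2,052 + $18,937 = $38,123 (under)
Week 21–Week 23: $2,052 + $18,937 + $44,319 = $65,308 (under)
Week 22–Week 24: $18,937 + $44,319 + $25,889 = $89,145 (under)
Week 23–Week 25: $44,319 + $25,889 + $82,194 = $152,402 (over)
Week 24–Week 26: $25,889 + $82,194 + $8,604 = $116,687 (over)
Week 25–Week 27: $82,194 + $8,604 + $11,245 = $102,043 (over)
Week 26–Week 28: $8,604 + $11,245 + $72,454 = $92,303 (over)
Week 27–Week 29: $11,245 + $72,454 + $933 = $84,632 (under)
Week 28–Week 30: $72,454 + $933 + $7,509 = $80,896 (under)
4 windows exceed the threshold.

4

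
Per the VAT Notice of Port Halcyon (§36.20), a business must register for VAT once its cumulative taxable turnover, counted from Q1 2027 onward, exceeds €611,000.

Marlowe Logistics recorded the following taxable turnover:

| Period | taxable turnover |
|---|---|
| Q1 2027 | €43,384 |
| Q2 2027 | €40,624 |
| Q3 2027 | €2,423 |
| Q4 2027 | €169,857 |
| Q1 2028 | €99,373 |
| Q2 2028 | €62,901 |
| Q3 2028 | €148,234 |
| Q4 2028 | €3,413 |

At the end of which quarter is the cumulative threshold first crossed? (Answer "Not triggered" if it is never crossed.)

Through Q1 2027: €43,384
Through Q2 2027: €84,008
Through Q3 2027: €86,431
Through Q4 2027: €256,288
Through Q1 2028: €355,661
Through Q2 2028: €418,562
Through Q3 2028: €566,796
Through Q4 2028: €570,209
Final cumulative total €570,209 ≤ €611,000; the threshold is never exceeded.

Not triggered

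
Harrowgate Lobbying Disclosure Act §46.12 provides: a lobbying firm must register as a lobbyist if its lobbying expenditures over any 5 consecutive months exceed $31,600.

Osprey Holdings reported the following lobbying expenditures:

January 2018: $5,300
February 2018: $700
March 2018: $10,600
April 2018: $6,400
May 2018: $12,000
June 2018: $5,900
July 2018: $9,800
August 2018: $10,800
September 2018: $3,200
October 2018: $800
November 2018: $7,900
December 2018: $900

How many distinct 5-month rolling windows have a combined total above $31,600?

6

January 2018–May 2018: $5,300 + $700 + $10,600 + $6,400 + $12,000 = $35,000 (over)
February 2018–June 2018: $700 + $10,600 + $6,400 + $12,000 + $5,900 = $35,600 (over)
March 2018–July 2018: $10,600 + $6,400 + $12,000 + $5,900 + $9,800 = $44,700 (over)
April 2018–August 2018: $6,400 + $12,000 + $5,900 + $9,800 + $10,800 = $44,900 (over)
May 2018–September 2018: $12,000 + $5,900 + $9,800 + $10,800 + $3,200 = $41,700 (over)
June 2018–October 2018: $5,900 + $9,800 + $10,800 + $3,200 + $800 = $30,500 (under)
July 2018–November 2018: $9,800 + $10,800 + $3,200 + $800 + $7,900 = $32,500 (over)
August 2018–December 2018: $10,800 + $3,200 + $800 + $7,900 + $900 = $23,600 (under)
6 windows exceed the threshold.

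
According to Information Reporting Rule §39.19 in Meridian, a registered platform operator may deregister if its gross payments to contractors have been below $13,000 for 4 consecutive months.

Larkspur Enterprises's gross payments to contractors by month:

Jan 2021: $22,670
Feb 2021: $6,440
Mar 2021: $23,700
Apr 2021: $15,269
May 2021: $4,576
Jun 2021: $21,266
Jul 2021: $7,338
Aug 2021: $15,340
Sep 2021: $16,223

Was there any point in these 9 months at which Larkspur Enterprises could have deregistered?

No

Months below $13,000: Feb 2021, May 2021, Jul 2021.
Longest run of consecutive months below the threshold: 1.
1 < 4, so Larkspur Enterprises never became eligible.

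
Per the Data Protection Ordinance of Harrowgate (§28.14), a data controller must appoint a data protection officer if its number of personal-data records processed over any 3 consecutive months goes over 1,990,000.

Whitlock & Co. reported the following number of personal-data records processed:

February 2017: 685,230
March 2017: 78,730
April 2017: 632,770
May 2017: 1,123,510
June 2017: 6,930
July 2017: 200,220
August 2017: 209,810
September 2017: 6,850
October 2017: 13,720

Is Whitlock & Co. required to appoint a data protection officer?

February 2017–April 2017: 685,230 + 78,730 + 632,770 = 1,396,730 (under)
March 2017–May 2017: 78,730 + 632,770 + 1,123,510 = 1,835,010 (under)
April 2017–June 2017: 632,770 + 1,123,510 + 6,930 = 1,763,210 (under)
May 2017–July 2017: 1,123,510 + 6,930 + 200,220 = 1,330,660 (under)
June 2017–August 2017: 6,930 + 200,220 + 209,810 = 416,960 (under)
July 2017–September 2017: 200,220 + 209,810 + 6,850 = 416,880 (under)
August 2017–October 2017: 209,810 + 6,850 + 13,720 = 230,380 (under)
No window exceeds 1,990,000.

No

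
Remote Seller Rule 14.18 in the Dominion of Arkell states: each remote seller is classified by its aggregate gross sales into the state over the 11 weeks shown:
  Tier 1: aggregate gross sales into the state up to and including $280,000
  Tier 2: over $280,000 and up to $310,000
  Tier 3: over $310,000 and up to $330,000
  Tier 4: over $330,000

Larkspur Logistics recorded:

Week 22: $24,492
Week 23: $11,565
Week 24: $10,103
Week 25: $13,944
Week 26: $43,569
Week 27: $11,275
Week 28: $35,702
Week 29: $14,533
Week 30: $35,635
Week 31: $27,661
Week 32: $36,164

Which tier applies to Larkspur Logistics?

Tier 1

Aggregate gross sales into the state: $24,492 + $11,565 + $10,103 + $13,944 + $43,569 + $11,275 + $35,702 + $14,533 + $35,635 + $27,661 + $36,164 = $264,643.
$264,643 ≤ $280,000, so Tier 1 applies.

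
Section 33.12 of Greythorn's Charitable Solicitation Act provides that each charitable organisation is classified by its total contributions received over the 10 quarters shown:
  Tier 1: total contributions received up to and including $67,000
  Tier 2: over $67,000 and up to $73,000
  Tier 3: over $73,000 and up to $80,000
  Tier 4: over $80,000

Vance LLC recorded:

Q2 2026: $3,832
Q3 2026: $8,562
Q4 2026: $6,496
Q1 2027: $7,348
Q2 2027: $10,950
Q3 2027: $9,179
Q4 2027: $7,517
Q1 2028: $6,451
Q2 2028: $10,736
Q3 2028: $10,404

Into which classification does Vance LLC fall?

Tier 4

Total contributions received: $3,832 + $8,562 + $6,496 + $7,348 + $10,950 + $9,179 + $7,517 + $6,451 + $10,736 + $10,404 = $81,475.
$81,475 > $80,000, so Tier 4 applies.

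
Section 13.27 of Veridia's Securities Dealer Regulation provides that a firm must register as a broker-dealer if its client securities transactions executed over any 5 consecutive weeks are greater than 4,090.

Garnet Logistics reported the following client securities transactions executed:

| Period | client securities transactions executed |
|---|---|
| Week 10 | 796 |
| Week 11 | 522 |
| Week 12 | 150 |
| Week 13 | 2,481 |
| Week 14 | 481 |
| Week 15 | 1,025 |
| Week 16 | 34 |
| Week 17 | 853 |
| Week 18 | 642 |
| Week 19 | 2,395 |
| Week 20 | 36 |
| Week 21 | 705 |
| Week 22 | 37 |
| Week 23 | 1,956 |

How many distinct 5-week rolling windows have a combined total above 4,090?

7

Week 10–Week 14: 796 + 522 + 150 + 2,481 + 481 = 4,430 (over)
Week 11–Week 15: 522 + 150 + 2,481 + 481 + 1,025 = 4,659 (over)
Week 12–Week 16: 150 + 2,481 + 481 + 1,025 + 34 = 4,171 (over)
Week 13–Week 17: 2,481 + 481 + 1,025 + 34 + 853 = 4,874 (over)
Week 14–Week 18: 481 + 1,025 + 34 + 853 + 642 = 3,035 (under)
Week 15–Week 19: 1,025 + 34 + 853 + 642 + 2,395 = 4,949 (over)
Week 16–Week 20: 34 + 853 + 642 + 2,395 + 36 = 3,960 (under)
Week 17–Week 21: 853 + 642 + 2,395 + 36 + 705 = 4,631 (over)
Week 18–Week 22: 642 + 2,395 + 36 + 705 + 37 = 3,815 (under)
Week 19–Week 23: 2,395 + 36 + 705 + 37 + 1,956 = 5,129 (over)
7 windows exceed the threshold.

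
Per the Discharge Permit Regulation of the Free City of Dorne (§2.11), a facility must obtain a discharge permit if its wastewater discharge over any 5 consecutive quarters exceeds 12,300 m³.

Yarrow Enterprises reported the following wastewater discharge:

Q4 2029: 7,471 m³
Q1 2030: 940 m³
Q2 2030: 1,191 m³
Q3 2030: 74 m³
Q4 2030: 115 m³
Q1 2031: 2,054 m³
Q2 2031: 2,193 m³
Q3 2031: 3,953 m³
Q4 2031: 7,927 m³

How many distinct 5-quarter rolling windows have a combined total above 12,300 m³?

Q4 2029–Q4 2030: 7,471 m³ + 940 m³ + 1,191 m³ + 74 m³ + 115 m³ = 9,791 m³ (under)
Q1 2030–Q1 2031: 940 m³ + 1,191 m³ + 74 m³ + 115 m³ + 2,054 m³ = 4,374 m³ (under)
Q2 2030–Q2 2031: 1,191 m³ + 74 m³ + 115 m³ + 2,054 m³ + 2,193 m³ = 5,627 m³ (under)
Q3 2030–Q3 2031: 74 m³ + 115 m³ + 2,054 m³ + 2,193 m³ + 3,953 m³ = 8,389 m³ (under)
Q4 2030–Q4 2031: 115 m³ + 2,054 m³ + 2,193 m³ + 3,953 m³ + 7,927 m³ = 16,242 m³ (over)
1 window exceeds the threshold.

1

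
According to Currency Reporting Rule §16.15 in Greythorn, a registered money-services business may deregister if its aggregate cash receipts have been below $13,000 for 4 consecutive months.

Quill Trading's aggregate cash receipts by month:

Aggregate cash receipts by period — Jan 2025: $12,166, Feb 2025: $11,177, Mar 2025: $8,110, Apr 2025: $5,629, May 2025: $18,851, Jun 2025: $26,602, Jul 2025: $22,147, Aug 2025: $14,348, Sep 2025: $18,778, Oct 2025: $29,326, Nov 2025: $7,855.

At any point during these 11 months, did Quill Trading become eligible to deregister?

Months below $13,000: Jan 2025, Feb 2025, Mar 2025, Apr 2025, Nov 2025.
Longest run of consecutive months below the threshold: 4.
4 ≥ 4, so Quill Trading became eligible.

Yes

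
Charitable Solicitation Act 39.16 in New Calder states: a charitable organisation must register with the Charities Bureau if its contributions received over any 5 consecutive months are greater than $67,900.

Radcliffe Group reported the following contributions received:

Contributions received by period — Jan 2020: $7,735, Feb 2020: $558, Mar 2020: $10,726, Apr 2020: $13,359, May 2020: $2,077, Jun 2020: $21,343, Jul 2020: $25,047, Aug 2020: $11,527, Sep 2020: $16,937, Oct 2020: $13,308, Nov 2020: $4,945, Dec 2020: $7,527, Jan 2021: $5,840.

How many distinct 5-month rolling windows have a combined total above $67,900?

Jan 2020–May 2020: $7,735 + $558 + $10,726 + $13,359 + $2,077 = $34,455 (under)
Feb 2020–Jun 2020: $558 + $10,726 + $13,359 + $2,077 + $21,343 = $48,063 (under)
Mar 2020–Jul 2020: $10,726 + $13,359 + $2,077 + $21,343 + $25,047 = $72,552 (over)
Apr 2020–Aug 2020: $13,359 + $2,077 + $21,343 + $25,047 + $11,527 = $73,353 (over)
May 2020–Sep 2020: $2,077 + $21,343 + $25,047 + $11,527 + $16,937 = $76,931 (over)
Jun 2020–Oct 2020: $21,343 + $25,047 + $11,527 + $16,937 + $13,308 = $88,162 (over)
Jul 2020–Nov 2020: $25,047 + $11,527 + $16,937 + $13,308 + $4,945 = $71,764 (over)
Aug 2020–Dec 2020: $11,527 + $16,937 + $13,308 + $4,945 + $7,527 = $54,244 (under)
Sep 2020–Jan 2021: $16,937 + $13,308 + $4,945 + $7,527 + $5,840 = $48,557 (under)
5 windows exceed the threshold.

5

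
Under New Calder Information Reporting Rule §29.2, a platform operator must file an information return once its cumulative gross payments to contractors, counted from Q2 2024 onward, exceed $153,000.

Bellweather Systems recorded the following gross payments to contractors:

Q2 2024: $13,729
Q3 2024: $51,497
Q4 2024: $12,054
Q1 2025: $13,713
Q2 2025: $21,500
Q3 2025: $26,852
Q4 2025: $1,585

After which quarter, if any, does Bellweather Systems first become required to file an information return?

Through Q2 2024: $13,729
Through Q3 2024: $65,226
Through Q4 2024: $77,280
Through Q1 2025: $90,993
Through Q2 2025: $112,493
Through Q3 2025: $139,345
Through Q4 2025: $140,930
Final cumulative total $140,930 ≤ $153,000; the threshold is never exceeded.

Not triggered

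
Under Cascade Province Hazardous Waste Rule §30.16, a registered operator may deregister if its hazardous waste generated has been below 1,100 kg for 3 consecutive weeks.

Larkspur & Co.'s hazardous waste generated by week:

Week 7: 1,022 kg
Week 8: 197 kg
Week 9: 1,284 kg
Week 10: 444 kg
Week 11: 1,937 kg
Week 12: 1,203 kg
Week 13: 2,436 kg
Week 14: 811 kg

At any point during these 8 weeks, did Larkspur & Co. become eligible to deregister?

No

Weeks below 1,100 kg: Week 7, Week 8, Week 10, Week 14.
Longest run of consecutive weeks below the threshold: 2.
2 < 3, so Larkspur & Co. never became eligible.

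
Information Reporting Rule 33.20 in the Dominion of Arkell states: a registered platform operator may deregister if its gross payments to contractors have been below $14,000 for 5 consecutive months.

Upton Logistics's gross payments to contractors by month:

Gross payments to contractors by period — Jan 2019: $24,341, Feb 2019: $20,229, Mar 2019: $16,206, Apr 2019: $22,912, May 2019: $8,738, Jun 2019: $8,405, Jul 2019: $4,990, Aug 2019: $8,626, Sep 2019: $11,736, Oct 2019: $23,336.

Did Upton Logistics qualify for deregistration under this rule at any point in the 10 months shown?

Months below $14,000: May 2019, Jun 2019, Jul 2019, Aug 2019, Sep 2019.
Longest run of consecutive months below the threshold: 5.
5 ≥ 5, so Upton Logistics became eligible.

Yes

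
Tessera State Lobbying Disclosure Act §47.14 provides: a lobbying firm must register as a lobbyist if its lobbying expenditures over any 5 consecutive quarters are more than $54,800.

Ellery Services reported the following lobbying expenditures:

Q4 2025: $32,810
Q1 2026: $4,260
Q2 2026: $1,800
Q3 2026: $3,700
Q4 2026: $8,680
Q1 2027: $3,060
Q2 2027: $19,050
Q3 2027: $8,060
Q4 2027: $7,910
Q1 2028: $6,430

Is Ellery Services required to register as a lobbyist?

Q4 2025–Q4 2026: $32,810 + $4,260 + $1,800 + $3,700 + $8,680 = $51,250 (under)
Q1 2026–Q1 2027: $4,260 + $1,800 + $3,700 + $8,680 + $3,060 = $21,500 (under)
Q2 2026–Q2 2027: $1,800 + $3,700 + $8,680 + $3,060 + $19,050 = $36,290 (under)
Q3 2026–Q3 2027: $3,700 + $8,680 + $3,060 + $19,050 + $8,060 = $42,550 (under)
Q4 2026–Q4 2027: $8,680 + $3,060 + $19,050 + $8,060 + $7,910 = $46,760 (under)
Q1 2027–Q1 2028: $3,060 + $19,050 + $8,060 + $7,910 + $6,430 = $44,510 (under)
No window exceeds $54,800.

No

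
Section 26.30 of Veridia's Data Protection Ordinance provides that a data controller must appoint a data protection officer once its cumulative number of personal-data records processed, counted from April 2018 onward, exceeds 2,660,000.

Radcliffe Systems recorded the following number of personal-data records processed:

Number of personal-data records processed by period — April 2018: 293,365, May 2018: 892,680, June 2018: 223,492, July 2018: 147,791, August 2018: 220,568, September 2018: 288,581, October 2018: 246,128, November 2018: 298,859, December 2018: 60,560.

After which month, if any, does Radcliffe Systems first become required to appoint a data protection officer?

December 2018

Through April 2018: 293,365
Through May 2018: 1,186,045
Through June 2018: 1,409,537
Through July 2018: 1,557,328
Through August 2018: 1,777,896
Through September 2018: 2,066,477
Through October 2018: 2,312,605
Through November 2018: 2,611,464
Through December 2018: 2,672,024 ← exceeds threshold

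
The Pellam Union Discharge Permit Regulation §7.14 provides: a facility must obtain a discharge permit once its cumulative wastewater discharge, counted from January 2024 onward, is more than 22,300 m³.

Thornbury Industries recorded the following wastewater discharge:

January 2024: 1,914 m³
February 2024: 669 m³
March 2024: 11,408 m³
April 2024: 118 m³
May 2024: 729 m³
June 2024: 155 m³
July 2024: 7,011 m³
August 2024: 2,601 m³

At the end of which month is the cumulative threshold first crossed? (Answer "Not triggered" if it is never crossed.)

August 2024

Through January 2024: 1,914 m³
Through February 2024: 2,583 m³
Through March 2024: 13,991 m³
Through April 2024: 14,109 m³
Through May 2024: 14,838 m³
Through June 2024: 14,993 m³
Through July 2024: 22,004 m³
Through August 2024: 24,605 m³ ← exceeds threshold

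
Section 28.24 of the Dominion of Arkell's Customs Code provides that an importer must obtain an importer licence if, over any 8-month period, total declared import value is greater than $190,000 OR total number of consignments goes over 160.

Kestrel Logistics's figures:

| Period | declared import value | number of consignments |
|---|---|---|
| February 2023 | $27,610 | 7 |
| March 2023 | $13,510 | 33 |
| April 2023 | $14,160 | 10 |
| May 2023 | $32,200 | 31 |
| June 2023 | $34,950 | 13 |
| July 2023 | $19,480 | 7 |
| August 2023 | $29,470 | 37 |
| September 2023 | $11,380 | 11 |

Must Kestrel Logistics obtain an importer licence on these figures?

No

Total declared import value: $27,610 + $13,510 + $14,160 + $32,200 + $34,950 + $19,480 + $29,470 + $11,380 = $182,760 (≤ $190,000).
Total number of consignments: 7 + 33 + 10 + 31 + 13 + 7 + 37 + 11 = 149 (≤ 160).
The test is 'or': neither threshold is exceeded.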